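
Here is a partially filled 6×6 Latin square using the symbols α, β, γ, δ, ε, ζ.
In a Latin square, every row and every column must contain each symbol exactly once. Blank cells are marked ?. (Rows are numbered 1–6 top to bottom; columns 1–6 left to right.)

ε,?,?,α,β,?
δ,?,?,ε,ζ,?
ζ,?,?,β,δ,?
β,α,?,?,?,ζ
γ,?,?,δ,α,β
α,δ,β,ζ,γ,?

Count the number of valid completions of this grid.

Row 1, column 2: eliminating its row and column leaves {γ, ζ}.
Row 1, column 3: eliminating its row and column leaves {γ, δ, ζ}.
Row 1, column 6: eliminating its row and column leaves {γ, δ}.
Row 2, column 2: eliminating its row and column leaves {β, γ}.
Row 2, column 3: eliminating its row and column leaves {α, γ}.
Row 2, column 6: eliminating its row and column leaves {α, γ}.
Row 3, column 2: eliminating its row and column leaves {γ, ε}.
Row 3, column 3: eliminating its row and column leaves {α, γ, ε}.
Row 3, column 6: eliminating its row and column leaves {α, γ, ε}.
Row 4, column 3: eliminating its row and column leaves {γ, δ, ε}.
Row 4, column 4: eliminating its row and column leaves {γ}.
Row 4, column 5: eliminating its row and column leaves {ε}.
Row 5, column 2: eliminating its row and column leaves {ε, ζ}.
Row 5, column 3: eliminating its row and column leaves {ε, ζ}.
Row 6, column 6: eliminating its row and column leaves {ε}.
Enumerating the assignments across these blanks that avoid any row or column repeat gives 3 completions.

3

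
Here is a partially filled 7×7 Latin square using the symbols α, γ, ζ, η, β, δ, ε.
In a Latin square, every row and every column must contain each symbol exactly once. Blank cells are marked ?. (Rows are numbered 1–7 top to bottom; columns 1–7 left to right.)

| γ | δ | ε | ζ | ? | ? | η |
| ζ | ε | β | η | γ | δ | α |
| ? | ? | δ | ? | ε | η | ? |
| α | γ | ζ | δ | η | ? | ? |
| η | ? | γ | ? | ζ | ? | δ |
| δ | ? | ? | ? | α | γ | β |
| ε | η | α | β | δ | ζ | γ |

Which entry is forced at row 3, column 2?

Row 1, column 5: row 1 has {γ, ζ, η, δ, ε} and column 5 has {α, γ, ζ, η, δ, ε}, leaving only β.
Row 1, column 6: row 1 has {γ, ζ, η, β, δ, ε} and column 6 has {γ, ζ, η, δ}, leaving only α.
Row 3, column 1: row 3 has {η, δ, ε} and column 1 has {α, γ, ζ, η, δ, ε}, leaving only β.
Row 3, column 7: row 3 has {η, β, δ, ε} and column 7 has {α, γ, η, β, δ}, leaving only ζ.
Row 3 already has {ζ, η, β, δ, ε} and column 2 already has {γ, η, δ, ε}, so row 3, column 2 must be α.

α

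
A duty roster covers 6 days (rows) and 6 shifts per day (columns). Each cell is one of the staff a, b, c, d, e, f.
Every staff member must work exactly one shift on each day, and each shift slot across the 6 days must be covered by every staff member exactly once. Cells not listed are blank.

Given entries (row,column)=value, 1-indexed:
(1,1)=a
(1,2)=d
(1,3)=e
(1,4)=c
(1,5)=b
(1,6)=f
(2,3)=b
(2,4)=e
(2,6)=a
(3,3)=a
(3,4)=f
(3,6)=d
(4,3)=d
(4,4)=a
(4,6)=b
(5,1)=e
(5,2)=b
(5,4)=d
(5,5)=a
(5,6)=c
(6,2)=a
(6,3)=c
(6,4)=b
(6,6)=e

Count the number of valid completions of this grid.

Day 2, shift 1: eliminating its day and shift leaves {c, d, f}.
Day 2, shift 2: eliminating its day and shift leaves {c, f}.
Day 2, shift 5: eliminating its day and shift leaves {c, d, f}.
Day 3, shift 1: eliminating its day and shift leaves {b, c}.
Day 3, shift 2: eliminating its day and shift leaves {c, e}.
Day 3, shift 5: eliminating its day and shift leaves {c, e}.
Day 4, shift 1: eliminating its day and shift leaves {c, f}.
Day 4, shift 2: eliminating its day and shift leaves {c, e, f}.
Day 4, shift 5: eliminating its day and shift leaves {c, e, f}.
Day 5, shift 3: eliminating its day and shift leaves {f}.
Day 6, shift 1: eliminating its day and shift leaves {d, f}.
Day 6, shift 5: eliminating its day and shift leaves {d, f}.
Enumerating the assignments across these blanks that avoid any day or shift repeat gives 5 completions.

5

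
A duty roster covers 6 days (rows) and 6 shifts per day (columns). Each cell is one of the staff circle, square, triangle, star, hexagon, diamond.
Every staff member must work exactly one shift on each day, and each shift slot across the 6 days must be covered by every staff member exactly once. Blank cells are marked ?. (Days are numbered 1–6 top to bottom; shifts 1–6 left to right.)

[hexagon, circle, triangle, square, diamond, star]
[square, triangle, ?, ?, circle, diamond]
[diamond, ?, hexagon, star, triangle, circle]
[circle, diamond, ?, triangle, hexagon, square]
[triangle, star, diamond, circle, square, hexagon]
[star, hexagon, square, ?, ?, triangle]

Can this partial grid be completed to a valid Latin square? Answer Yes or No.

Day 6, shift 5: day 6 together with shift 5 already contain {circle, square, triangle, star, hexagon, diamond} — every symbol — so nothing can go there. The grid has no valid completion.

No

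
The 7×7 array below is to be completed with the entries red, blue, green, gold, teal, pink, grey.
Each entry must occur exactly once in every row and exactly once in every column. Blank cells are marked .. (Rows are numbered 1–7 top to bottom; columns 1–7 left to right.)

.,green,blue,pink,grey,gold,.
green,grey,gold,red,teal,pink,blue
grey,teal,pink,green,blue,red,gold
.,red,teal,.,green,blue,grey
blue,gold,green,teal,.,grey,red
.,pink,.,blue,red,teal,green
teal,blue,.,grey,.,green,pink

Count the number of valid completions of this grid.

Row 1, column 1: eliminating its row and column leaves {red}.
Row 1, column 7: eliminating its row and column leaves {teal}.
Row 4, column 1: eliminating its row and column leaves {gold, pink}.
Row 4, column 4: eliminating its row and column leaves {gold}.
Row 5, column 5: eliminating its row and column leaves {pink}.
Row 6, column 1: eliminating its row and column leaves {gold}.
Row 6, column 3: eliminating its row and column leaves {grey}.
Row 7, column 3: eliminating its row and column leaves {red}.
Row 7, column 5: eliminating its row and column leaves {gold}.
Only one assignment across all blanks avoids any row or column repeat, giving 1 completion.

1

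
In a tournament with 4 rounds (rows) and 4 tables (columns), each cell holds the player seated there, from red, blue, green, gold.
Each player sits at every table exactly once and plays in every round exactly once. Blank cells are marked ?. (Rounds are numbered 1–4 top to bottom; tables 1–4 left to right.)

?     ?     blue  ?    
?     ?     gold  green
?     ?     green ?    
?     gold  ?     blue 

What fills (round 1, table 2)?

Round 4, table 3: round 4 has {blue, gold} and table 3 has {blue, green, gold}, leaving only red.
Round 4, table 1: round 4 has {red, blue, gold} and table 1 has {}, leaving only green.
Round 1, table 2 is narrowed to {red, green}.
If it were red, then round 1, table 4 would be left with no valid symbol.
So round 1, table 2 must be green.

green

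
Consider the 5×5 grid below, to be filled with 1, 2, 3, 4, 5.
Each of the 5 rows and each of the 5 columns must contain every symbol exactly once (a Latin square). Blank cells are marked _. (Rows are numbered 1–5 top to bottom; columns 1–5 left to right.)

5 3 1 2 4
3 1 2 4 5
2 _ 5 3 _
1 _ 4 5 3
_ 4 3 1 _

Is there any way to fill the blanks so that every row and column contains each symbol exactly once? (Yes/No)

No

Row 3, column 2: row 3 together with column 2 already contain {1, 2, 3, 4, 5} — every symbol — so nothing can go there. The grid has no valid completion.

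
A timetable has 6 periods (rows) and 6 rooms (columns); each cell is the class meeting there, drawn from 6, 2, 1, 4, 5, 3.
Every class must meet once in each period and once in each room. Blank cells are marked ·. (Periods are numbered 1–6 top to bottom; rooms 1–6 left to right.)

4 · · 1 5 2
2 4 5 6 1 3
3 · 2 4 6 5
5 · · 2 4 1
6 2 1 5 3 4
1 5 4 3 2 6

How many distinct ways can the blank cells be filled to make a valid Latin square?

2

Period 1, room 2: eliminating its period and room leaves {6, 3}.
Period 1, room 3: eliminating its period and room leaves {6, 3}.
Period 3, room 2: eliminating its period and room leaves {1}.
Period 4, room 2: eliminating its period and room leaves {6, 3}.
Period 4, room 3: eliminating its period and room leaves {6, 3}.
Enumerating the assignments across these blanks that avoid any period or room repeat gives 2 completions.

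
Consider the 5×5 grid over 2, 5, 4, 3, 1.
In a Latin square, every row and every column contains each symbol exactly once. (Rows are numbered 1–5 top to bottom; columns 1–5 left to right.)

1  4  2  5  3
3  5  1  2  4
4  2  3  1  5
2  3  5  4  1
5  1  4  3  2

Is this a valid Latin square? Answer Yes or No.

Yes

Each row is a permutation of the 5 symbols, and so is each column.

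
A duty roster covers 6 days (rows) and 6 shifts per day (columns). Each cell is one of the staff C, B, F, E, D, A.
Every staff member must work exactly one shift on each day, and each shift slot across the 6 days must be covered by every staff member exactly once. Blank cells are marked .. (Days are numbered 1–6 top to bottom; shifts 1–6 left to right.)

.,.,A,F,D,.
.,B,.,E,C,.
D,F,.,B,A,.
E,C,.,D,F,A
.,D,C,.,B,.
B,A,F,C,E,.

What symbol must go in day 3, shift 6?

C

Day 1, shift 1: day 1 has {F, D, A} and shift 1 has {B, E, D}, leaving only C.
Day 1, shift 2: day 1 has {C, F, D, A} and shift 2 has {C, B, F, D, A}, leaving only E.
Day 1, shift 6: day 1 has {C, F, E, D, A} and shift 6 has {A}, leaving only B.
Day 2, shift 3: day 2 has {C, B, E} and shift 3 has {C, F, A}, leaving only D.
Day 2, shift 6: day 2 has {C, B, E, D} and shift 6 has {B, A}, leaving only F.
Day 2, shift 1: day 2 has {C, B, F, E, D} and shift 1 has {C, B, E, D}, leaving only A.
Day 3, shift 3: day 3 has {B, F, D, A} and shift 3 has {C, F, D, A}, leaving only E.
Day 3 already has {B, F, E, D, A} and shift 6 already has {B, F, A}, so day 3, shift 6 must be C.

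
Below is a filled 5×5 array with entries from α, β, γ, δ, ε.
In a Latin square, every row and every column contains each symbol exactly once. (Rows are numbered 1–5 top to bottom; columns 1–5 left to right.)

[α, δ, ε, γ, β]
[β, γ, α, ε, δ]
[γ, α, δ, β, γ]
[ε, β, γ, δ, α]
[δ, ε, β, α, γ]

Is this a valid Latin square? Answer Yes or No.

Row 3 contains γ twice (at columns 1 and 5), so it is not a permutation.

No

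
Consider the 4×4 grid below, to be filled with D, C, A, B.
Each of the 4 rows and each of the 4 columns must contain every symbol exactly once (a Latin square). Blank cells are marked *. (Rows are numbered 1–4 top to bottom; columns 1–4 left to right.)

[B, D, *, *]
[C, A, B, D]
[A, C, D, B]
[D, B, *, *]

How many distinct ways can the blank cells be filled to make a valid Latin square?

Row 1, column 3: eliminating its row and column leaves {C, A}.
Row 1, column 4: eliminating its row and column leaves {C, A}.
Row 4, column 3: eliminating its row and column leaves {C, A}.
Row 4, column 4: eliminating its row and column leaves {C, A}.
Enumerating the assignments across these blanks that avoid any row or column repeat gives 2 completions.

2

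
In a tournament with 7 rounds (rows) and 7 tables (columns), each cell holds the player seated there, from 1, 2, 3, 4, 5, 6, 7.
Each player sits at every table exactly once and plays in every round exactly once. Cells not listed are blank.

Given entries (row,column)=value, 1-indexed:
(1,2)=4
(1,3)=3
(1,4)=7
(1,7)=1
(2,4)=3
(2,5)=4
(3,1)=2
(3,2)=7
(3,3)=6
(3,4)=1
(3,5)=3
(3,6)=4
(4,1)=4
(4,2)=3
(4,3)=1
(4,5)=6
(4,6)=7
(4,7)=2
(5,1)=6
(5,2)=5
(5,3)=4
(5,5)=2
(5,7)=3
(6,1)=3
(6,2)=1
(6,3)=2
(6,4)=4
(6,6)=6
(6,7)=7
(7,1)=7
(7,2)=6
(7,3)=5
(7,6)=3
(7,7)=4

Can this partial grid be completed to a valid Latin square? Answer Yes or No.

Round 5, table 4: round 5 together with table 4 already contain {1, 2, 3, 4, 5, 6, 7} — every symbol — so nothing can go there. The grid has no valid completion.

No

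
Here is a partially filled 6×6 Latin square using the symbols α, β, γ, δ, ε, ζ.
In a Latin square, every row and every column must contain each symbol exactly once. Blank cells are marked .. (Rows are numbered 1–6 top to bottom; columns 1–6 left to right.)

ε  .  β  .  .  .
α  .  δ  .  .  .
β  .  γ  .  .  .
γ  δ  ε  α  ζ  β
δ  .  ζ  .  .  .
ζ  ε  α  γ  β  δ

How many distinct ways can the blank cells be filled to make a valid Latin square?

Row 1, column 2: eliminating its row and column leaves {α, γ, ζ}.
Row 1, column 4: eliminating its row and column leaves {δ, ζ}.
Row 1, column 5: eliminating its row and column leaves {α, γ, δ}.
Row 1, column 6: eliminating its row and column leaves {α, γ, ζ}.
Row 2, column 2: eliminating its row and column leaves {β, γ, ζ}.
Row 2, column 4: eliminating its row and column leaves {β, ε, ζ}.
Row 2, column 5: eliminating its row and column leaves {γ, ε}.
Row 2, column 6: eliminating its row and column leaves {γ, ε, ζ}.
Row 3, column 2: eliminating its row and column leaves {α, ζ}.
Row 3, column 4: eliminating its row and column leaves {δ, ε, ζ}.
Row 3, column 5: eliminating its row and column leaves {α, δ, ε}.
Row 3, column 6: eliminating its row and column leaves {α, ε, ζ}.
Row 5, column 2: eliminating its row and column leaves {α, β, γ}.
Row 5, column 4: eliminating its row and column leaves {β, ε}.
Row 5, column 5: eliminating its row and column leaves {α, γ, ε}.
Row 5, column 6: eliminating its row and column leaves {α, γ, ε}.
Enumerating the assignments across these blanks that avoid any row or column repeat gives 14 completions.

14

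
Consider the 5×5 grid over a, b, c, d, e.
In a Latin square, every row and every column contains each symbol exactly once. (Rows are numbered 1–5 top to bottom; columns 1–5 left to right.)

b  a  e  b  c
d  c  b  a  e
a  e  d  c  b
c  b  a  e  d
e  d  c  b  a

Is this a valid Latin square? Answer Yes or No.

No

Column 4 contains b twice (at rows 1 and 5), so it is not a permutation.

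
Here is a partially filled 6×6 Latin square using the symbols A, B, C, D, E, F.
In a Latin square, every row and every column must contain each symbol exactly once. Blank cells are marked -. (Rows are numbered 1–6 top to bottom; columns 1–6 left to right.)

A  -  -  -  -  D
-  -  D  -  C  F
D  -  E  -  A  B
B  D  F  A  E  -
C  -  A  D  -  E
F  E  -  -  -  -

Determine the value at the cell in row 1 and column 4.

E

Row 2, column 1: row 2 has {C, D, F} and column 1 has {A, B, C, D, F}, leaving only E.
Row 2, column 4: row 2 has {C, D, E, F} and column 4 has {A, D}, leaving only B.
Row 2, column 2: row 2 has {B, C, D, E, F} and column 2 has {D, E}, leaving only A.
Row 4, column 6: row 4 has {A, B, D, E, F} and column 6 has {B, D, E, F}, leaving only C.
Row 6, column 4: row 6 has {E, F} and column 4 has {A, B, D}, leaving only C.
Row 3, column 4: row 3 has {A, B, D, E} and column 4 has {A, B, C, D}, leaving only F.
Row 1 already has {A, D} and column 4 already has {A, B, C, D, F}, so row 1, column 4 must be E.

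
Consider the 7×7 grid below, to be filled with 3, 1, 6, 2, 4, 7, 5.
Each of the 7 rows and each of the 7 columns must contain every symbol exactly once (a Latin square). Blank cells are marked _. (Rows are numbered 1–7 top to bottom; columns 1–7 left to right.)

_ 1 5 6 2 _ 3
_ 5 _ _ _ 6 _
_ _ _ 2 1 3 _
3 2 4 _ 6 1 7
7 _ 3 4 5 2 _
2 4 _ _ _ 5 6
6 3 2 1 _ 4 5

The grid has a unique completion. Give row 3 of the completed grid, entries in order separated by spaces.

5 7 6 2 1 3 4

Row 3, column 7: row 3 has {3, 1, 2} and column 7 has {3, 6, 7, 5}, leaving only 4.
Row 3, column 1: row 3 has {3, 1, 2, 4} and column 1 has {3, 6, 2, 7}, leaving only 5.
Row 1, column 1: row 1 has {3, 1, 6, 2, 5} and column 1 has {3, 6, 2, 7, 5}, leaving only 4.
Row 1, column 6: row 1 has {3, 1, 6, 2, 4, 5} and column 6 has {3, 1, 6, 2, 4, 5}, leaving only 7.
Row 2, column 1: row 2 has {6, 5} and column 1 has {3, 6, 2, 4, 7, 5}, leaving only 1.
Row 2, column 3: row 2 has {1, 6, 5} and column 3 has {3, 2, 4, 5}, leaving only 7.
Row 3, column 3: row 3 has {3, 1, 2, 4, 5} and column 3 has {3, 2, 4, 7, 5}, leaving only 6.
Row 3, column 2: row 3 has {3, 1, 6, 2, 4, 5} and column 2 has {3, 1, 2, 4, 5}, leaving only 7.
So row 3 reads: 5 7 6 2 1 3 4.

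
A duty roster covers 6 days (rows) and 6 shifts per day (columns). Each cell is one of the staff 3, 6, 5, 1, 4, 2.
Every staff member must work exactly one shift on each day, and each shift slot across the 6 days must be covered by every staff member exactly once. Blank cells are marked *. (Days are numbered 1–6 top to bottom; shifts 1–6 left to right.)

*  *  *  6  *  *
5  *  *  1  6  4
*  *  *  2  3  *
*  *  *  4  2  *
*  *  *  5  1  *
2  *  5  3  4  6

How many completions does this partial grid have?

Day 1, shift 1: eliminating its day and shift leaves {3, 1, 4}.
Day 1, shift 2: eliminating its day and shift leaves {3, 5, 1, 4, 2}.
Day 1, shift 3: eliminating its day and shift leaves {3, 1, 4, 2}.
Day 1, shift 5: eliminating its day and shift leaves {5}.
Day 1, shift 6: eliminating its day and shift leaves {3, 5, 1, 2}.
Day 2, shift 2: eliminating its day and shift leaves {3, 2}.
Day 2, shift 3: eliminating its day and shift leaves {3, 2}.
Day 3, shift 1: eliminating its day and shift leaves {6, 1, 4}.
Day 3, shift 2: eliminating its day and shift leaves {6, 5, 1, 4}.
Day 3, shift 3: eliminating its day and shift leaves {6, 1, 4}.
Day 3, shift 6: eliminating its day and shift leaves {5, 1}.
Day 4, shift 1: eliminating its day and shift leaves {3, 6, 1}.
Day 4, shift 2: eliminating its day and shift leaves {3, 6, 5, 1}.
Day 4, shift 3: eliminating its day and shift leaves {3, 6, 1}.
Day 4, shift 6: eliminating its day and shift leaves {3, 5, 1}.
Day 5, shift 1: eliminating its day and shift leaves {3, 6, 4}.
Day 5, shift 2: eliminating its day and shift leaves {3, 6, 4, 2}.
Day 5, shift 3: eliminating its day and shift leaves {3, 6, 4, 2}.
Day 5, shift 6: eliminating its day and shift leaves {3, 2}.
Day 6, shift 2: eliminating its day and shift leaves {1}.
Enumerating the assignments across these blanks that avoid any day or shift repeat gives 34 completions.

34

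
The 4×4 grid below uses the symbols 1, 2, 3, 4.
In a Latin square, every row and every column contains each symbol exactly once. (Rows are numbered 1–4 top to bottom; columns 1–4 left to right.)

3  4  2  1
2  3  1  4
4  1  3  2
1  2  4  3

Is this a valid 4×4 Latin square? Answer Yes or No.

Each row is a permutation of the 4 symbols, and so is each column.

Yes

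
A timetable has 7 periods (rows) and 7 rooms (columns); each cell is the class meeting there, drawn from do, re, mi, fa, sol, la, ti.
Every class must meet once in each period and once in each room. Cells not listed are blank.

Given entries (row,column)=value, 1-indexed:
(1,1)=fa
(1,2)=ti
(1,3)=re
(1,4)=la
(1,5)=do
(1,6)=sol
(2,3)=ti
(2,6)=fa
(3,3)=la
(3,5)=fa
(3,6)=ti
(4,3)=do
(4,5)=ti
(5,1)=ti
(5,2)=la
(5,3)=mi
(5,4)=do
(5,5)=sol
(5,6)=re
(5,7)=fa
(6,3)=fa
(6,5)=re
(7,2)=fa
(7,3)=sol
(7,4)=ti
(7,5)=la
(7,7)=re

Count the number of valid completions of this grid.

Period 1, room 7: eliminating its period and room leaves {mi}.
Period 2, room 1: eliminating its period and room leaves {do, re, mi, sol, la}.
Period 2, room 2: eliminating its period and room leaves {do, re, mi, sol}.
Period 2, room 4: eliminating its period and room leaves {re, mi, sol}.
Period 2, room 5: eliminating its period and room leaves {mi}.
Period 2, room 7: eliminating its period and room leaves {do, mi, sol, la}.
Period 3, room 1: eliminating its period and room leaves {do, re, mi, sol}.
Period 3, room 2: eliminating its period and room leaves {do, re, mi, sol}.
Period 3, room 4: eliminating its period and room leaves {re, mi, sol}.
Period 3, room 7: eliminating its period and room leaves {do, mi, sol}.
Period 4, room 1: eliminating its period and room leaves {re, mi, sol, la}.
Period 4, room 2: eliminating its period and room leaves {re, mi, sol}.
Period 4, room 4: eliminating its period and room leaves {re, mi, fa, sol}.
Period 4, room 6: eliminating its period and room leaves {mi, la}.
Period 4, room 7: eliminating its period and room leaves {mi, sol, la}.
Period 6, room 1: eliminating its period and room leaves {do, mi, sol, la}.
Period 6, room 2: eliminating its period and room leaves {do, mi, sol}.
Period 6, room 4: eliminating its period and room leaves {mi, sol}.
Period 6, room 6: eliminating its period and room leaves {do, mi, la}.
Period 6, room 7: eliminating its period and room leaves {do, mi, sol, la, ti}.
Period 7, room 1: eliminating its period and room leaves {do, mi}.
Period 7, room 6: eliminating its period and room leaves {do, mi}.
Enumerating the assignments across these blanks that avoid any period or room repeat gives 14 completions.

14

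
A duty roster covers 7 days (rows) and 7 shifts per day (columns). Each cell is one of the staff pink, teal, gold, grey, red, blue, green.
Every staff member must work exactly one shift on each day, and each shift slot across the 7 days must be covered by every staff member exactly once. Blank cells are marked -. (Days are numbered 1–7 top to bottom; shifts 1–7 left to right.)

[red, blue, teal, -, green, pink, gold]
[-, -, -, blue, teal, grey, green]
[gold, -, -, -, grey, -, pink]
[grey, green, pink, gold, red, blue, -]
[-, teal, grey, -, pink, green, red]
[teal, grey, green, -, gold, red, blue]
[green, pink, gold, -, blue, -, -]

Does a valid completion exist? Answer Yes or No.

No

Day 5, shift 4: day 5 together with shift 4 already contain {pink, teal, gold, grey, red, blue, green} — every symbol — so nothing can go there. The grid has no valid completion.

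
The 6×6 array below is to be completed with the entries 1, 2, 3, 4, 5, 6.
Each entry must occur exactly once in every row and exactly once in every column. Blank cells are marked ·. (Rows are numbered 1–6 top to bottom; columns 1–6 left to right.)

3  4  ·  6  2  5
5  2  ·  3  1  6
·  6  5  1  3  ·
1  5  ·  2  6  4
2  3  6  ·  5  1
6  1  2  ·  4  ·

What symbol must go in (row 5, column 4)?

4

Row 5 already has {1, 2, 3, 5, 6} and column 4 already has {1, 2, 3, 6}, so row 5, column 4 must be 4.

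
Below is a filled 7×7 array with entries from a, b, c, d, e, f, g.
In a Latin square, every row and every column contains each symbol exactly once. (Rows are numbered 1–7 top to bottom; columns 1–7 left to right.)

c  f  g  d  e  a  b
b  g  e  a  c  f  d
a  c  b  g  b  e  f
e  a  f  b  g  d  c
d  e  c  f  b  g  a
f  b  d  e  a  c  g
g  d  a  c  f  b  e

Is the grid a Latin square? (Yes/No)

Row 3 contains b twice (at columns 3 and 5), so it is not a permutation.

No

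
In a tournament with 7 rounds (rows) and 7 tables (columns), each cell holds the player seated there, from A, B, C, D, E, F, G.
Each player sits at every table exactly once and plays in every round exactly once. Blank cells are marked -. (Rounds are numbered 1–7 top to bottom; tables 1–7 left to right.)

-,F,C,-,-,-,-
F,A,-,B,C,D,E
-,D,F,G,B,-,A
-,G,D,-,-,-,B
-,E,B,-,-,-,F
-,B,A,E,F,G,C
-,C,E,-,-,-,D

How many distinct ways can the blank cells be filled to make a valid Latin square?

9

Round 1, table 1: eliminating its round and table leaves {A, B, D, E, G}.
Round 1, table 4: eliminating its round and table leaves {A, D}.
Round 1, table 5: eliminating its round and table leaves {A, D, E, G}.
Round 1, table 6: eliminating its round and table leaves {A, B, E}.
Round 1, table 7: eliminating its round and table leaves {G}.
Round 2, table 3: eliminating its round and table leaves {G}.
Round 3, table 1: eliminating its round and table leaves {C, E}.
Round 3, table 6: eliminating its round and table leaves {C, E}.
Round 4, table 1: eliminating its round and table leaves {A, C, E}.
Round 4, table 4: eliminating its round and table leaves {A, C, F}.
Round 4, table 5: eliminating its round and table leaves {A, E}.
Round 4, table 6: eliminating its round and table leaves {A, C, E, F}.
Round 5, table 1: eliminating its round and table leaves {A, C, D, G}.
Round 5, table 4: eliminating its round and table leaves {A, C, D}.
Round 5, table 5: eliminating its round and table leaves {A, D, G}.
Round 5, table 6: eliminating its round and table leaves {A, C}.
Round 6, table 1: eliminating its round and table leaves {D}.
Round 7, table 1: eliminating its round and table leaves {A, B, G}.
Round 7, table 4: eliminating its round and table leaves {A, F}.
Round 7, table 5: eliminating its round and table leaves {A, G}.
Round 7, table 6: eliminating its round and table leaves {A, B, F}.
Enumerating the assignments across these blanks that avoid any round or table repeat gives 9 completions.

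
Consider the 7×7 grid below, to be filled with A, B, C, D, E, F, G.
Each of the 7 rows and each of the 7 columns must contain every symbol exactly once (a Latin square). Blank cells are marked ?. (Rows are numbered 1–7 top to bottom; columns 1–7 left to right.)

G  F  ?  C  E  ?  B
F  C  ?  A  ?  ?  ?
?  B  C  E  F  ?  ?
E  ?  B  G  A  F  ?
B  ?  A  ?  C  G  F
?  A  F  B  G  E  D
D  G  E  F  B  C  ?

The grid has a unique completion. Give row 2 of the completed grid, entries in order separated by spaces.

Row 2, column 5: row 2 has {A, C, F} and column 5 has {A, B, C, E, F, G}, leaving only D.
Row 2, column 3: row 2 has {A, C, D, F} and column 3 has {A, B, C, E, F}, leaving only G.
Row 2, column 6: row 2 has {A, C, D, F, G} and column 6 has {C, E, F, G}, leaving only B.
Row 2, column 7: row 2 has {A, B, C, D, F, G} and column 7 has {B, D, F}, leaving only E.
So row 2 reads: F C G A D B E.

F C G A D B E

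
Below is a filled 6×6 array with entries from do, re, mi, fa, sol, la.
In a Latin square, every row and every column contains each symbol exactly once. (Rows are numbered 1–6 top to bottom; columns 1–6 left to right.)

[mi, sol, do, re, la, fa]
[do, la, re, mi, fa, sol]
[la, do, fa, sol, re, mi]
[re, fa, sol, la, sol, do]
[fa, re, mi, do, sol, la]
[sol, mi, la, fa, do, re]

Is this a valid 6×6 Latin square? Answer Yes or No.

Row 4 contains sol twice (at columns 3 and 5), so it is not a permutation.

No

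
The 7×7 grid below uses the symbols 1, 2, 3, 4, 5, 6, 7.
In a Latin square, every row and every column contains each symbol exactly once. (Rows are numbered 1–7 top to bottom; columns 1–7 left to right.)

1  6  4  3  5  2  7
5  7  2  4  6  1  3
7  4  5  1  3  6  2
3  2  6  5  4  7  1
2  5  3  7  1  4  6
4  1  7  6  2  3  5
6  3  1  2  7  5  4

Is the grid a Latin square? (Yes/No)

Each row is a permutation of the 7 symbols, and so is each column.

Yes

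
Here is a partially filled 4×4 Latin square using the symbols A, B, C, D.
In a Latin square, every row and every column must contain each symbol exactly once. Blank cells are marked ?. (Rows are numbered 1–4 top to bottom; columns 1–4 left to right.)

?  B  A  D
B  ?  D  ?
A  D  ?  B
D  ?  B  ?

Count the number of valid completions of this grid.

Row 1, column 1: eliminating its row and column leaves {C}.
Row 2, column 2: eliminating its row and column leaves {A, C}.
Row 2, column 4: eliminating its row and column leaves {A, C}.
Row 3, column 3: eliminating its row and column leaves {C}.
Row 4, column 2: eliminating its row and column leaves {A, C}.
Row 4, column 4: eliminating its row and column leaves {A, C}.
Enumerating the assignments across these blanks that avoid any row or column repeat gives 2 completions.

2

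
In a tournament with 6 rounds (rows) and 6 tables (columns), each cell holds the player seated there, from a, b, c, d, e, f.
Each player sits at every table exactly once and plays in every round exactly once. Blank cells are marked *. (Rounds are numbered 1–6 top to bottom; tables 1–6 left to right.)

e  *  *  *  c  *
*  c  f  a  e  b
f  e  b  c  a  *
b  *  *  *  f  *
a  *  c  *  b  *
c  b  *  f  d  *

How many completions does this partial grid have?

3

Round 1, table 2: eliminating its round and table leaves {a, d, f}.
Round 1, table 3: eliminating its round and table leaves {a, d}.
Round 1, table 4: eliminating its round and table leaves {b, d}.
Round 1, table 6: eliminating its round and table leaves {a, d, f}.
Round 2, table 1: eliminating its round and table leaves {d}.
Round 3, table 6: eliminating its round and table leaves {d}.
Round 4, table 2: eliminating its round and table leaves {a, d}.
Round 4, table 3: eliminating its round and table leaves {a, d, e}.
Round 4, table 4: eliminating its round and table leaves {d, e}.
Round 4, table 6: eliminating its round and table leaves {a, c, d, e}.
Round 5, table 2: eliminating its round and table leaves {d, f}.
Round 5, table 4: eliminating its round and table leaves {d, e}.
Round 5, table 6: eliminating its round and table leaves {d, e, f}.
Round 6, table 3: eliminating its round and table leaves {a, e}.
Round 6, table 6: eliminating its round and table leaves {a, e}.
Enumerating the assignments across these blanks that avoid any round or table repeat gives 3 completions.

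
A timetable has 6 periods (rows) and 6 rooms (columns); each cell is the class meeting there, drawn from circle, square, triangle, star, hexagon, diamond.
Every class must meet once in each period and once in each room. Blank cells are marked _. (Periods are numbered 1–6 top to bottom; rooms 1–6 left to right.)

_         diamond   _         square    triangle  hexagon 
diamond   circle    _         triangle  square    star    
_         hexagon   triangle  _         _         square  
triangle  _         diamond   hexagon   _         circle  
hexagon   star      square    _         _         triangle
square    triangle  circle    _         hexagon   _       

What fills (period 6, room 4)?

star

Period 1, room 3: period 1 has {square, triangle, hexagon, diamond} and room 3 has {circle, square, triangle, diamond}, leaving only star.
Period 1, room 1: period 1 has {square, triangle, star, hexagon, diamond} and room 1 has {square, triangle, hexagon, diamond}, leaving only circle.
Period 2, room 3: period 2 has {circle, square, triangle, star, diamond} and room 3 has {circle, square, triangle, star, diamond}, leaving only hexagon.
Period 3, room 1: period 3 has {square, triangle, hexagon} and room 1 has {circle, square, triangle, hexagon, diamond}, leaving only star.
Period 4, room 2: period 4 has {circle, triangle, hexagon, diamond} and room 2 has {circle, triangle, star, hexagon, diamond}, leaving only square.
Period 4, room 5: period 4 has {circle, square, triangle, hexagon, diamond} and room 5 has {square, triangle, hexagon}, leaving only star.
Period 6, room 6: period 6 has {circle, square, triangle, hexagon} and room 6 has {circle, square, triangle, star, hexagon}, leaving only diamond.
Period 6 already has {circle, square, triangle, hexagon, diamond} and room 4 already has {square, triangle, hexagon}, so period 6, room 4 must be star.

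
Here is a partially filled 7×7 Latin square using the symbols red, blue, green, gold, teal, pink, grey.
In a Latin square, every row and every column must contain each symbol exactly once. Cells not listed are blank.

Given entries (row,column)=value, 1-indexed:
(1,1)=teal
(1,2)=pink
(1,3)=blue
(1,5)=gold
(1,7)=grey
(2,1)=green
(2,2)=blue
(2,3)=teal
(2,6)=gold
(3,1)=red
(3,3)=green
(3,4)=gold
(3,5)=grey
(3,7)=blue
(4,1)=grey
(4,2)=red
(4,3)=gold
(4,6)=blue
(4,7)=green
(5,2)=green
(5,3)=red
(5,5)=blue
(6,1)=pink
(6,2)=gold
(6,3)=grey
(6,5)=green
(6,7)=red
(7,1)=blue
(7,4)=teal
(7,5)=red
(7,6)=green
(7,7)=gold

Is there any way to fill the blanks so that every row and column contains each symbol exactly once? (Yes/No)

Row 1, column 6: row 1 has {blue, gold, teal, pink, grey} and column 6 has {blue, green, gold}, so it must be red.
Row 1, column 4: row 1 has {red, blue, gold, teal, pink, grey} and column 4 has {gold, teal}, so it must be green.
Row 2, column 5: row 2 has {blue, green, gold, teal} and column 5 has {red, blue, green, gold, grey}, so it must be pink.
Now row 2, column 7: row 2 together with column 7 already contain {red, blue, green, gold, teal, pink, grey} — every symbol — so nothing can go there. The grid has no valid completion.

No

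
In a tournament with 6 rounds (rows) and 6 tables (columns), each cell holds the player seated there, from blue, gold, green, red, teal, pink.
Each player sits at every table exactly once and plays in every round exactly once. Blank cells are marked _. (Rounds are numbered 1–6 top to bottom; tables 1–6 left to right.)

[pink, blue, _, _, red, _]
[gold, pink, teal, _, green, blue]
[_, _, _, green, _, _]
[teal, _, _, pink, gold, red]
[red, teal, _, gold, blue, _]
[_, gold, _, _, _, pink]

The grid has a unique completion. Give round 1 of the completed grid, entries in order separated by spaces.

pink blue green teal red gold

Round 1, table 4: round 1 has {blue, red, pink} and table 4 has {gold, green, pink}, leaving only teal.
Round 2, table 4: round 2 has {blue, gold, green, teal, pink} and table 4 has {gold, green, teal, pink}, leaving only red.
Round 3, table 1: round 3 has {green} and table 1 has {gold, red, teal, pink}, leaving only blue.
Round 3, table 2: round 3 has {blue, green} and table 2 has {blue, gold, teal, pink}, leaving only red.
Round 4, table 2: round 4 has {gold, red, teal, pink} and table 2 has {blue, gold, red, teal, pink}, leaving only green.
Round 4, table 3: round 4 has {gold, green, red, teal, pink} and table 3 has {teal}, leaving only blue.
Round 5, table 6: round 5 has {blue, gold, red, teal} and table 6 has {blue, red, pink}, leaving only green.
Round 1, table 6: round 1 has {blue, red, teal, pink} and table 6 has {blue, green, red, pink}, leaving only gold.
Round 1, table 3: round 1 has {blue, gold, red, teal, pink} and table 3 has {blue, teal}, leaving only green.
So round 1 reads: pink blue green teal red gold.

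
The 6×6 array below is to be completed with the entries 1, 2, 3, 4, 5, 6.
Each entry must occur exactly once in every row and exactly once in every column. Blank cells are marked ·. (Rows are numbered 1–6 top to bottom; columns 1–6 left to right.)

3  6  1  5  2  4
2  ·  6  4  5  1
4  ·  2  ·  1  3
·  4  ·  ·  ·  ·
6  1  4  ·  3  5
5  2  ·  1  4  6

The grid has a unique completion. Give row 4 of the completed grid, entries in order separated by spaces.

Row 4, column 1: row 4 has {4} and column 1 has {2, 3, 4, 5, 6}, leaving only 1.
Row 4, column 5: row 4 has {1, 4} and column 5 has {1, 2, 3, 4, 5}, leaving only 6.
Row 4, column 6: row 4 has {1, 4, 6} and column 6 has {1, 3, 4, 5, 6}, leaving only 2.
Row 4, column 4: row 4 has {1, 2, 4, 6} and column 4 has {1, 4, 5}, leaving only 3.
Row 4, column 3: row 4 has {1, 2, 3, 4, 6} and column 3 has {1, 2, 4, 6}, leaving only 5.
So row 4 reads: 1 4 5 3 6 2.

1 4 5 3 6 2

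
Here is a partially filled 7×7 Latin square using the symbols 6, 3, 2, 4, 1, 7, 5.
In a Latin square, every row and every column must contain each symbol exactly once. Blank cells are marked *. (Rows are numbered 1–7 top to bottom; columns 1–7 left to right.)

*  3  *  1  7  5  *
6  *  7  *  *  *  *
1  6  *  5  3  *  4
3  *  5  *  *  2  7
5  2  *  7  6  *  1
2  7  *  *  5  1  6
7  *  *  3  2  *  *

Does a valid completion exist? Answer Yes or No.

No row or column among the givens repeats a symbol, and propagating forced cells runs into no contradiction.
One valid completion exists (for instance, 4 3 6 1 7 5 2 / 6 5 7 2 1 4 3 / 1 6 2 5 3 7 4 / 3 1 5 6 4 2 7 / 5 2 4 7 6 3 1 / 2 7 3 4 5 1 6 / 7 4 1 3 2 6 5).

Yes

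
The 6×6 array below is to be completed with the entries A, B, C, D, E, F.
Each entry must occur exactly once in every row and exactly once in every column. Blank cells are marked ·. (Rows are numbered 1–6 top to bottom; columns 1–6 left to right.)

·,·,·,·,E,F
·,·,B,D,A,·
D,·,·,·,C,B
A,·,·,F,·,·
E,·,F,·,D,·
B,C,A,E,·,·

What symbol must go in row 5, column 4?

Row 1, column 1: row 1 has {E, F} and column 1 has {A, B, D, E}, leaving only C.
Row 1, column 3: row 1 has {C, E, F} and column 3 has {A, B, F}, leaving only D.
Row 2, column 1: row 2 has {A, B, D} and column 1 has {A, B, C, D, E}, leaving only F.
Row 2, column 2: row 2 has {A, B, D, F} and column 2 has {C}, leaving only E.
Row 2, column 6: row 2 has {A, B, D, E, F} and column 6 has {B, F}, leaving only C.
Row 3, column 3: row 3 has {B, C, D} and column 3 has {A, B, D, F}, leaving only E.
Row 3, column 4: row 3 has {B, C, D, E} and column 4 has {D, E, F}, leaving only A.
Row 1, column 4: row 1 has {C, D, E, F} and column 4 has {A, D, E, F}, leaving only B.
Row 5 already has {D, E, F} and column 4 already has {A, B, D, E, F}, so row 5, column 4 must be C.

C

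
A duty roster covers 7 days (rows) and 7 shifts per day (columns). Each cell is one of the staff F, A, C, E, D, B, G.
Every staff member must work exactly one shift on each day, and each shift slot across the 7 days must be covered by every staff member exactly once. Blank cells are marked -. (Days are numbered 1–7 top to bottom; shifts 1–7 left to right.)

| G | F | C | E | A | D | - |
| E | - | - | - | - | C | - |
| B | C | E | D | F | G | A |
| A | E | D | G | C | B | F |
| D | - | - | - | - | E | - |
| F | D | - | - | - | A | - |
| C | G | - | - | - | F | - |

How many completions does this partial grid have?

8

Day 1, shift 7: eliminating its day and shift leaves {B}.
Day 2, shift 2: eliminating its day and shift leaves {A, B}.
Day 2, shift 3: eliminating its day and shift leaves {F, A, B, G}.
Day 2, shift 4: eliminating its day and shift leaves {F, A, B}.
Day 2, shift 5: eliminating its day and shift leaves {D, B, G}.
Day 2, shift 7: eliminating its day and shift leaves {D, B, G}.
Day 5, shift 2: eliminating its day and shift leaves {A, B}.
Day 5, shift 3: eliminating its day and shift leaves {F, A, B, G}.
Day 5, shift 4: eliminating its day and shift leaves {F, A, C, B}.
Day 5, shift 5: eliminating its day and shift leaves {B, G}.
Day 5, shift 7: eliminating its day and shift leaves {C, B, G}.
Day 6, shift 3: eliminating its day and shift leaves {B, G}.
Day 6, shift 4: eliminating its day and shift leaves {C, B}.
Day 6, shift 5: eliminating its day and shift leaves {E, B, G}.
Day 6, shift 7: eliminating its day and shift leaves {C, E, B, G}.
Day 7, shift 3: eliminating its day and shift leaves {A, B}.
Day 7, shift 4: eliminating its day and shift leaves {A, B}.
Day 7, shift 5: eliminating its day and shift leaves {E, D, B}.
Day 7, shift 7: eliminating its day and shift leaves {E, D, B}.
Enumerating the assignments across these blanks that avoid any day or shift repeat gives 8 completions.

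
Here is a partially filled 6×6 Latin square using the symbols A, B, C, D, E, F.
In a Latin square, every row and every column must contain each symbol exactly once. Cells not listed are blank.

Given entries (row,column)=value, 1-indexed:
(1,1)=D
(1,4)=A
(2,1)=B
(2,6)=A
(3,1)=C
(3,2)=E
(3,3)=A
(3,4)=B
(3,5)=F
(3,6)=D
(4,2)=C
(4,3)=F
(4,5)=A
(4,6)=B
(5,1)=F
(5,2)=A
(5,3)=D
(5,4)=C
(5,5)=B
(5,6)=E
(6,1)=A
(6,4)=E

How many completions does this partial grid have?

3

Row 1, column 2: eliminating its row and column leaves {B, F}.
Row 1, column 3: eliminating its row and column leaves {B, C, E}.
Row 1, column 5: eliminating its row and column leaves {C, E}.
Row 1, column 6: eliminating its row and column leaves {C, F}.
Row 2, column 2: eliminating its row and column leaves {D, F}.
Row 2, column 3: eliminating its row and column leaves {C, E}.
Row 2, column 4: eliminating its row and column leaves {D, F}.
Row 2, column 5: eliminating its row and column leaves {C, D, E}.
Row 4, column 1: eliminating its row and column leaves {E}.
Row 4, column 4: eliminating its row and column leaves {D}.
Row 6, column 2: eliminating its row and column leaves {B, D, F}.
Row 6, column 3: eliminating its row and column leaves {B, C}.
Row 6, column 5: eliminating its row and column leaves {C, D}.
Row 6, column 6: eliminating its row and column leaves {C, F}.
Enumerating the assignments across these blanks that avoid any row or column repeat gives 3 completions.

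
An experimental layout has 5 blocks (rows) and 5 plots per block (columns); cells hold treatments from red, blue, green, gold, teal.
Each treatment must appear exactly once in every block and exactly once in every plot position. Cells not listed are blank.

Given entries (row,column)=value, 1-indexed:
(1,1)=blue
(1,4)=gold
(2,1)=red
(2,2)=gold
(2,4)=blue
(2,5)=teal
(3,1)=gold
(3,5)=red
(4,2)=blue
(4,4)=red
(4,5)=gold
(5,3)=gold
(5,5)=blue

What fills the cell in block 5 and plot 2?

Block 1, plot 5: block 1 has {blue, gold} and plot 5 has {red, blue, gold, teal}, leaving only green.
Block 2, plot 3: block 2 has {red, blue, gold, teal} and plot 3 has {gold}, leaving only green.
Block 4, plot 3: block 4 has {red, blue, gold} and plot 3 has {green, gold}, leaving only teal.
Block 1, plot 3: block 1 has {blue, green, gold} and plot 3 has {green, gold, teal}, leaving only red.
Block 1, plot 2: block 1 has {red, blue, green, gold} and plot 2 has {blue, gold}, leaving only teal.
Block 3, plot 2: block 3 has {red, gold} and plot 2 has {blue, gold, teal}, leaving only green.
Block 5 already has {blue, gold} and plot 2 already has {blue, green, gold, teal}, so block 5, plot 2 must be red.

red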